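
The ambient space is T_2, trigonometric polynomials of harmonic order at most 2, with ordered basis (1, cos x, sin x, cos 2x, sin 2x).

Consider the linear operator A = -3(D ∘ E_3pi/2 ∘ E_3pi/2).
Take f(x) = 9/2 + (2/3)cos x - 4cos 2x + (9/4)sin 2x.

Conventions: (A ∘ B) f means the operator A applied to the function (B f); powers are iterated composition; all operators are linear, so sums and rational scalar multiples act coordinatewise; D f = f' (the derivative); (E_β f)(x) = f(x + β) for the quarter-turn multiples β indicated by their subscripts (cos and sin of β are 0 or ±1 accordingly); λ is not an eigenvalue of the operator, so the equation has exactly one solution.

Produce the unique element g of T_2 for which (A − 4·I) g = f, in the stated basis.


write g with unknown coordinates in the stated basis and equate coefficients in (A − 4·I) g = f
solving from the highest basis element down gives g = -9/8 - (8/75)cos x + (2/25)sin x + (59/104)cos 2x + (15/52)sin 2x
check: A g = (6/25)cos x + (8/25)sin x - (45/26)cos 2x + (177/52)sin 2x
so A g − 4·g = 9/2 + (2/3)cos x - 4cos 2x + (9/4)sin 2x = f ✓

the image equals g(x) = -9/8 - (8/75)cos x + (2/25)sin x + (59/104)cos 2x + (15/52)sin 2x


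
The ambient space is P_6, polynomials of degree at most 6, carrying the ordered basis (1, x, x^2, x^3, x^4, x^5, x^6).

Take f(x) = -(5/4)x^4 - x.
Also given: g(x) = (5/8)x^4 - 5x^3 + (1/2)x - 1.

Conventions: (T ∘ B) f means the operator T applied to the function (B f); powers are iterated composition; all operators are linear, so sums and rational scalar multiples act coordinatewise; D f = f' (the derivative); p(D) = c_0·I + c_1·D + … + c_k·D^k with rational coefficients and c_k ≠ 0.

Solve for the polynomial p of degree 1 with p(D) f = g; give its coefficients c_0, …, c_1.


p(D) = -(1/2)·I + D, i.e. c_0 = -1/2, c_1 = 1

D^0 f = -(5/4)x^4 - x
D^1 f = -5x^3 - 1
matching coefficients of g against c_0 f + c_1 Df + … from the top degree down determines the c_i
solution: c_0 = -1/2, c_1 = 1


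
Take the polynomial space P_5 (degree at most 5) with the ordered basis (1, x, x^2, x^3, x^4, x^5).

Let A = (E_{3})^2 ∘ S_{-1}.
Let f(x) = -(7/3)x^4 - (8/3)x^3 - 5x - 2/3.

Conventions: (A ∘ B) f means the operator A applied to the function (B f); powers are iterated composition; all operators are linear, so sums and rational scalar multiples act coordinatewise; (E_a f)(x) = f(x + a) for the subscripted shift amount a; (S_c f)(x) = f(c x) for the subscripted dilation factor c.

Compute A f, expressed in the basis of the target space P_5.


the result is g(x) = -(7/3)x^4 - (160/3)x^3 - 456x^2 - 1723x - 7256/3

S_{-1} f = -(7/3)x^4 + (8/3)x^3 + 5x - 2/3
E_{3} S_{-1} f = -(7/3)x^4 - (76/3)x^3 - 102x^2 - 175x - 308/3
E_{3} E_{3} S_{-1} f = -(7/3)x^4 - (160/3)x^3 - 456x^2 - 1723x - 7256/3


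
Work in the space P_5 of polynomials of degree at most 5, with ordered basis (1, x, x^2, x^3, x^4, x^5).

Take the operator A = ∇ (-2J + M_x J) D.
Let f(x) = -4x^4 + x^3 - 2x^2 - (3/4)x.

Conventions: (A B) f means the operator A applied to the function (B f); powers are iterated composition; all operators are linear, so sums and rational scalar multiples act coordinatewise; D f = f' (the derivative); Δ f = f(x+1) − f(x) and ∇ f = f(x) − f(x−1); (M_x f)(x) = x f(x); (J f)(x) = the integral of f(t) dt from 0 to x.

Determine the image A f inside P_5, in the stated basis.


D f = -16x^3 + 3x^2 - 4x - 3/4
J D f = -4x^4 + x^3 - 2x^2 - (3/4)x
(-2J) D f = 8x^4 - 2x^3 + 4x^2 + (3/2)x
J D f = -4x^4 + x^3 - 2x^2 - (3/4)x
M_x J D f = -4x^5 + x^4 - 2x^3 - (3/4)x^2
(-2J + M_x J) D f = -4x^5 + 9x^4 - 4x^3 + (13/4)x^2 + (3/2)x
∇ (-2J + M_x J) D f = -20x^4 + 76x^3 - 106x^2 + (149/2)x - 75/4

the result is g(x) = -20x^4 + 76x^3 - 106x^2 + (149/2)x - 75/4


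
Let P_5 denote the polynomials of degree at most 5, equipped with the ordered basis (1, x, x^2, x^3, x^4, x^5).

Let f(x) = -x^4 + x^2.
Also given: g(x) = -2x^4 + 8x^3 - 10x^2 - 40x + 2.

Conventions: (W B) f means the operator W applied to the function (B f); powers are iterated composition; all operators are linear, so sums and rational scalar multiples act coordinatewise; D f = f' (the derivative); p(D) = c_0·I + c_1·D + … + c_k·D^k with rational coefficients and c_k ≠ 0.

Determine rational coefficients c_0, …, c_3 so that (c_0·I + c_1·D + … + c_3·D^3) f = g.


c_0 = 2, c_1 = -2, c_2 = 1, c_3 = 3/2

D^0 f = -x^4 + x^2
D^1 f = -4x^3 + 2x
D^2 f = -12x^2 + 2
D^3 f = -24x
matching coefficients of g against c_0 f + c_1 Df + … from the top degree down determines the c_i
solution: c_0 = 2, c_1 = -2, c_2 = 1, c_3 = 3/2


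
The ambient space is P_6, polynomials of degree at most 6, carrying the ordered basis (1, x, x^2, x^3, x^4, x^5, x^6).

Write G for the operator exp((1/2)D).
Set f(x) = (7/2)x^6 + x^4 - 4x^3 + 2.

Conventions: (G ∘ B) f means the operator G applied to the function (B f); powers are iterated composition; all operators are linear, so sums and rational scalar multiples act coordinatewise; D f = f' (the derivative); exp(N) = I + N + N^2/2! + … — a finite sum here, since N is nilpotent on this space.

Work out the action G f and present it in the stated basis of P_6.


the result is g(x) = (7/2)x^6 + (21/2)x^5 + (113/8)x^4 + (27/4)x^3 - (39/32)x^2 - (59/32)x + 207/128

order-1 term: (21/2)x^5 + 2x^3 - 6x^2
order-2 term: (105/8)x^4 + (3/2)x^2 - 3x
order-3 term: (35/4)x^3 + (1/2)x - 1/2
order-4 term: (105/32)x^2 + 1/16
order-5 term: (21/32)x
order-6 term: 7/128
the series for exp((1/2)D) f terminates at order 6
exp((1/2)D) f = (7/2)x^6 + (21/2)x^5 + (113/8)x^4 + (27/4)x^3 - (39/32)x^2 - (59/32)x + 207/128


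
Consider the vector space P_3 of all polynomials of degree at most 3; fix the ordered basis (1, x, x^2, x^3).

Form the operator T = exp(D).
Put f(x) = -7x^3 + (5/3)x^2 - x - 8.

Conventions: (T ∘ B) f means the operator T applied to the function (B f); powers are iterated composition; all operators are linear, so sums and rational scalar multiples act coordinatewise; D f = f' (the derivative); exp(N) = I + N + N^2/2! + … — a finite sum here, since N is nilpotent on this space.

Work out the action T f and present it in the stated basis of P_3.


order-1 term: -21x^2 + (10/3)x - 1
order-2 term: -21x + 5/3
order-3 term: -7
the series for exp(D) f terminates at order 3
exp(D) f = -7x^3 - (58/3)x^2 - (56/3)x - 43/3

the image equals g(x) = -7x^3 - (58/3)x^2 - (56/3)x - 43/3


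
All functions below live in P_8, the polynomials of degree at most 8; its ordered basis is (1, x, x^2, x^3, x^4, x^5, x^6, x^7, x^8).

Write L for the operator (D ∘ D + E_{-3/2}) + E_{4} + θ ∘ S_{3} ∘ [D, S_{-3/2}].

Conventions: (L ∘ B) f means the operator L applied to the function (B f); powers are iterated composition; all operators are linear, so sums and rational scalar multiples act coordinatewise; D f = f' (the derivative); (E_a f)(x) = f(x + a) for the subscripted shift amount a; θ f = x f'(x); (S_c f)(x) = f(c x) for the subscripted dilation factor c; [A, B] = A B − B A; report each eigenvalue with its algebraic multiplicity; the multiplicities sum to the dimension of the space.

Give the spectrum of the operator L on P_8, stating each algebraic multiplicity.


λ = 2 (multiplicity 9)

image of 1: 2
image of x: 2x + 5/2
image of x^2: 2x^2 + (55/2)x + 81/4
image of x^3: 2x^3 - (1185/4)x^2 + (243/4)x + 485/8
image of x^4: 2x^4 + (10975/4)x^3 + (243/2)x^2 + (485/2)x + 4177/16
image of x^5: 2x^5 - (163925/8)x^4 + (405/2)x^3 + (2425/4)x^2 + (20885/16)x + 32525/32
image of x^6: 2x^6 + (4429155/32)x^5 + (1215/4)x^4 + (2425/2)x^3 + (62655/16)x^2 + (97575/16)x + 262873/64
image of x^7: 2x^7 - (55800185/64)x^6 + (1701/4)x^5 + (16975/8)x^4 + (146195/16)x^3 + (683025/32)x^2 + (1840111/64)x + 2094965/128
image of x^8: 2x^8 + (167404555/32)x^7 + 567x^6 + 3395x^5 + (146195/8)x^4 + (227675/4)x^3 + (1840111/16)x^2 + (2094965/16)x + 16783777/256
the matrix is upper triangular; its diagonal is (2, 2, 2, 2, 2, 2, 2, 2, 2)
for a triangular matrix the eigenvalues are the diagonal entries, with algebraic multiplicity their repetition count


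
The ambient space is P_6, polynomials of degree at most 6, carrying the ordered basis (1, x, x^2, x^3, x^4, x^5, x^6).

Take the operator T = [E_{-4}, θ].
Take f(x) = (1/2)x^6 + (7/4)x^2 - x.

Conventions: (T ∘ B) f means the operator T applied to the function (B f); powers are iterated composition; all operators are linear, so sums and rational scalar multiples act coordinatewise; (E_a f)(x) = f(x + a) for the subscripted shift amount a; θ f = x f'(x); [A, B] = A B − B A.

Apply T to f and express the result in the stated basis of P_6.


θ f = 3x^6 + (7/2)x^2 - x
E_{-4} θ f = 3x^6 - 72x^5 + 720x^4 - 3840x^3 + (23047/2)x^2 - 18461x + 12348
E_{-4} f = (1/2)x^6 - 12x^5 + 120x^4 - 640x^3 + (7687/4)x^2 - 3087x + 2080
θ E_{-4} f = 3x^6 - 60x^5 + 480x^4 - 1920x^3 + (7687/2)x^2 - 3087x
[E_{-4}, θ] f = -12x^5 + 240x^4 - 1920x^3 + 7680x^2 - 15374x + 12348

the image equals g(x) = -12x^5 + 240x^4 - 1920x^3 + 7680x^2 - 15374x + 12348


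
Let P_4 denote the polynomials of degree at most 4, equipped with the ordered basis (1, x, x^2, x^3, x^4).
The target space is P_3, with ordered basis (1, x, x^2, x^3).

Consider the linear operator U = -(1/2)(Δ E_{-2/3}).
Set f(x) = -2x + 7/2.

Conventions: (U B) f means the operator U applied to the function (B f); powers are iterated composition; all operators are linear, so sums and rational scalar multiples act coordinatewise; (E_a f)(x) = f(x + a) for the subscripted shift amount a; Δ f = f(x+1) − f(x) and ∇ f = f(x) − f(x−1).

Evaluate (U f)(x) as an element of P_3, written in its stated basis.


the image equals g(x) = 1

E_{-2/3} f = -2x + 29/6
Δ E_{-2/3} f = -2
(-(1/2)(Δ E_{-2/3})) f = 1


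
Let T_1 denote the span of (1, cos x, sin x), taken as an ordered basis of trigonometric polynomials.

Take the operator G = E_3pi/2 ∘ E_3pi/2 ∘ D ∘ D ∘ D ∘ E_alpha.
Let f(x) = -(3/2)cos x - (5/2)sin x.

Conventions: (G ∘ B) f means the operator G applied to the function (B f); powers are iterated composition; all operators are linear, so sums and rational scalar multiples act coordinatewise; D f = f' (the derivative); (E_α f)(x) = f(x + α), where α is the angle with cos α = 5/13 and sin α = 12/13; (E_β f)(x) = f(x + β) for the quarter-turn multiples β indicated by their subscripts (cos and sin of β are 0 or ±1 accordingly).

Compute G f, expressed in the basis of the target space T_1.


E_alpha f = -(75/26)cos x + (11/26)sin x
D E_alpha f = (11/26)cos x + (75/26)sin x
D D E_alpha f = (75/26)cos x - (11/26)sin x
D (D ∘ D ∘ E_alpha) f = -(11/26)cos x - (75/26)sin x
E_3pi/2 D (D ∘ D ∘ E_alpha) f = (75/26)cos x - (11/26)sin x
E_3pi/2 (E_3pi/2 ∘ D) (D ∘ D ∘ E_alpha) f = (11/26)cos x + (75/26)sin x

the result is g(x) = (11/26)cos x + (75/26)sin x


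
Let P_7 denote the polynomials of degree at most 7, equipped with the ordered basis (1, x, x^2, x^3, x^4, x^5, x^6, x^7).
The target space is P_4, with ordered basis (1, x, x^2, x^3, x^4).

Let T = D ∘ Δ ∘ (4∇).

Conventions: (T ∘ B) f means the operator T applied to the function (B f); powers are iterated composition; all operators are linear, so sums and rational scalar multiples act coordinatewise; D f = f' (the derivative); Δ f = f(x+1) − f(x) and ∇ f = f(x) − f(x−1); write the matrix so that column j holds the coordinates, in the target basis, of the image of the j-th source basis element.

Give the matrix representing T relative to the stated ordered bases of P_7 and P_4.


image of 1: 0
image of x: 0
image of x^2: 0
image of x^3: 24
image of x^4: 96x
image of x^5: 240x^2 + 40
image of x^6: 480x^3 + 240x
image of x^7: 840x^4 + 840x^2 + 56
each image's coordinates form column j of the matrix

the matrix is [[0, 0, 0, 24, 0, 40, 0, 56]; [0, 0, 0, 0, 96, 0, 240, 0]; [0, 0, 0, 0, 0, 240, 0, 840]; [0, 0, 0, 0, 0, 0, 480, 0]; [0, 0, 0, 0, 0, 0, 0, 840]] (rows listed top to bottom)


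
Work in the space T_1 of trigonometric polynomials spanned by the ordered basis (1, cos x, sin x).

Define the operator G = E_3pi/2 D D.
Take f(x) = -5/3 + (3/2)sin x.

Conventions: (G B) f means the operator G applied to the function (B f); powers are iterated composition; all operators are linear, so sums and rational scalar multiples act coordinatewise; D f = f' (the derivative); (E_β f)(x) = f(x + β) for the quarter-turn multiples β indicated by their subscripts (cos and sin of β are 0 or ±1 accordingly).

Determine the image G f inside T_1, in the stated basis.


D f = (3/2)cos x
D D f = -(3/2)sin x
E_3pi/2 D D f = (3/2)cos x

the image equals g(x) = (3/2)cos x


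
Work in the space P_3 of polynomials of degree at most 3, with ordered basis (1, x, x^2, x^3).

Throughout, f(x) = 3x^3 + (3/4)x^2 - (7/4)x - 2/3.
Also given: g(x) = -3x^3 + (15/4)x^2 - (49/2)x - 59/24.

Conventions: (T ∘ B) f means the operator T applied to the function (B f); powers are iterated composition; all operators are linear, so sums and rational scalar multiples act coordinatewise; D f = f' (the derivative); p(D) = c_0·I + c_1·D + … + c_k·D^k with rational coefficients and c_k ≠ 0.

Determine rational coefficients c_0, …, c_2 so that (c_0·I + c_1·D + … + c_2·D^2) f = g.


c_0 = -1, c_1 = 1/2, c_2 = -3/2

D^0 f = 3x^3 + (3/4)x^2 - (7/4)x - 2/3
D^1 f = 9x^2 + (3/2)x - 7/4
D^2 f = 18x + 3/2
matching coefficients of g against c_0 f + c_1 Df + … from the top degree down determines the c_i
solution: c_0 = -1, c_1 = 1/2, c_2 = -3/2


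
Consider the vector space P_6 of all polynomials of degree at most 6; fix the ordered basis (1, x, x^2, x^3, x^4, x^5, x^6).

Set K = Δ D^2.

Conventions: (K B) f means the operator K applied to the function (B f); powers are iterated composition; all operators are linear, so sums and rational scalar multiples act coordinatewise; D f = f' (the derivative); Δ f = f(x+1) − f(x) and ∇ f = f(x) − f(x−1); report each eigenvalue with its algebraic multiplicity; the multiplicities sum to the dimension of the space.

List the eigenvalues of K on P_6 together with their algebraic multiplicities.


image of 1: 0
image of x: 0
image of x^2: 0
image of x^3: 6
image of x^4: 24x + 12
image of x^5: 60x^2 + 60x + 20
image of x^6: 120x^3 + 180x^2 + 120x + 30
the matrix is upper triangular; its diagonal is (0, 0, 0, 0, 0, 0, 0)
for a triangular matrix the eigenvalues are the diagonal entries, with algebraic multiplicity their repetition count

λ = 0 (multiplicity 7)


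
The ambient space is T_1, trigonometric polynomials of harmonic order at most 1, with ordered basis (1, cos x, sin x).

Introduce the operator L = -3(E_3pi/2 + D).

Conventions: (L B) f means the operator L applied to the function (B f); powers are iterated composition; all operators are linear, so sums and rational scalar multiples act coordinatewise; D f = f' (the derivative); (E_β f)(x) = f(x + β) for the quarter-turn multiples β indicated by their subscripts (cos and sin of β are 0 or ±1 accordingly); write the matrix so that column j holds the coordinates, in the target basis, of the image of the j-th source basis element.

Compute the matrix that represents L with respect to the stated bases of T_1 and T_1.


image of 1: -3
image of cos x: 0
image of sin x: 0
each image's coordinates form column j of the matrix

the matrix is [[-3, 0, 0]; [0, 0, 0]; [0, 0, 0]] (rows listed top to bottom)


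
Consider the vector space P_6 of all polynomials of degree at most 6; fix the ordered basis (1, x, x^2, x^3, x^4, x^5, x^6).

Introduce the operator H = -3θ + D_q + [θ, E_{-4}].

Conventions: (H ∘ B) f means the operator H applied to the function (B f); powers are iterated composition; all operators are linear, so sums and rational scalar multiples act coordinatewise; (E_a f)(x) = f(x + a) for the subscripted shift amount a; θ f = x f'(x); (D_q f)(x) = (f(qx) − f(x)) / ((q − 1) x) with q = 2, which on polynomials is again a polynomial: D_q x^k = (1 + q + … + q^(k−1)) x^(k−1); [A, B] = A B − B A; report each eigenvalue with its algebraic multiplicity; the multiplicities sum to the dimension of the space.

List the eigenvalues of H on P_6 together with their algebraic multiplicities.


λ = -18 (multiplicity 1), λ = -15 (multiplicity 1), λ = -12 (multiplicity 1), λ = -9 (multiplicity 1), λ = -6 (multiplicity 1), λ = -3 (multiplicity 1), λ = 0 (multiplicity 1)

image of 1: 0
image of x: -3x + 5
image of x^2: -6x^2 + 11x - 32
image of x^3: -9x^3 + 19x^2 - 96x + 192
image of x^4: -12x^4 + 31x^3 - 192x^2 + 768x - 1024
image of x^5: -15x^5 + 51x^4 - 320x^3 + 1920x^2 - 5120x + 5120
image of x^6: -18x^6 + 87x^5 - 480x^4 + 3840x^3 - 15360x^2 + 30720x - 24576
the matrix is upper triangular; its diagonal is (0, -3, -6, -9, -12, -15, -18)
for a triangular matrix the eigenvalues are the diagonal entries, with algebraic multiplicity their repetition count


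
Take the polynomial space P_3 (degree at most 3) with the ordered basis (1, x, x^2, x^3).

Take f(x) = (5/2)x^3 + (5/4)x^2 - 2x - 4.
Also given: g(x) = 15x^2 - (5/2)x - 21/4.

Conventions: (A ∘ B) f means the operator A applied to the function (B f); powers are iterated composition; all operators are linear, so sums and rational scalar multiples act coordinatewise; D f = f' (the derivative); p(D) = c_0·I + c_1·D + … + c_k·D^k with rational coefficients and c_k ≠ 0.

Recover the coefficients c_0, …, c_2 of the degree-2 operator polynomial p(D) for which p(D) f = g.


D^0 f = (5/2)x^3 + (5/4)x^2 - 2x - 4
D^1 f = (15/2)x^2 + (5/2)x - 2
D^2 f = 15x + 5/2
matching coefficients of g against c_0 f + c_1 Df + … from the top degree down determines the c_i
solution: c_0 = 0, c_1 = 2, c_2 = -1/2

p(D) = 2·D − (1/2)·D^2, i.e. c_0 = 0, c_1 = 2, c_2 = -1/2


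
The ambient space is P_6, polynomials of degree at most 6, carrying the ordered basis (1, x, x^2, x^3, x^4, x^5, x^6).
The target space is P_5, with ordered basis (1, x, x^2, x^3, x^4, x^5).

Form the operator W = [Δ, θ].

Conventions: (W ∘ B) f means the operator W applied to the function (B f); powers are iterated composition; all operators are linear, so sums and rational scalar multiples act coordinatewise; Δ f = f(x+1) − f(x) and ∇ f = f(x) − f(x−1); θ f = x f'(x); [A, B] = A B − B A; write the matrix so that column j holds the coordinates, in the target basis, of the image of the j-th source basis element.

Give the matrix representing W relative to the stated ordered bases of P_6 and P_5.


the matrix is [[0, 1, 2, 3, 4, 5, 6]; [0, 0, 2, 6, 12, 20, 30]; [0, 0, 0, 3, 12, 30, 60]; [0, 0, 0, 0, 4, 20, 60]; [0, 0, 0, 0, 0, 5, 30]; [0, 0, 0, 0, 0, 0, 6]] (rows listed top to bottom)

image of 1: 0
image of x: 1
image of x^2: 2x + 2
image of x^3: 3x^2 + 6x + 3
image of x^4: 4x^3 + 12x^2 + 12x + 4
image of x^5: 5x^4 + 20x^3 + 30x^2 + 20x + 5
image of x^6: 6x^5 + 30x^4 + 60x^3 + 60x^2 + 30x + 6
each image's coordinates form column j of the matrix


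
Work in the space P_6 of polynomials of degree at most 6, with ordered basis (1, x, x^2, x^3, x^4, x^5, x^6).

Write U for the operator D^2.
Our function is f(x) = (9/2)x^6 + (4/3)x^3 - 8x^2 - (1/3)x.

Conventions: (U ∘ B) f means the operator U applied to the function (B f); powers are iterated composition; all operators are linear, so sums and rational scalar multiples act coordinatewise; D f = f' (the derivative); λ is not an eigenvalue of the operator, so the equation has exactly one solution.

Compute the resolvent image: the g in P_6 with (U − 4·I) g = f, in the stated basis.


the result is g(x) = -(9/8)x^6 - (135/16)x^4 - (1/3)x^3 - (373/16)x^2 - (5/12)x - 373/32

write g with unknown coordinates in the stated basis and equate coefficients in (U − 4·I) g = f
solving from the highest basis element down gives g = -(9/8)x^6 - (135/16)x^4 - (1/3)x^3 - (373/16)x^2 - (5/12)x - 373/32
check: U g = -(135/4)x^4 - (405/4)x^2 - 2x - 373/8
so U g − 4·g = (9/2)x^6 + (4/3)x^3 - 8x^2 - (1/3)x = f ✓


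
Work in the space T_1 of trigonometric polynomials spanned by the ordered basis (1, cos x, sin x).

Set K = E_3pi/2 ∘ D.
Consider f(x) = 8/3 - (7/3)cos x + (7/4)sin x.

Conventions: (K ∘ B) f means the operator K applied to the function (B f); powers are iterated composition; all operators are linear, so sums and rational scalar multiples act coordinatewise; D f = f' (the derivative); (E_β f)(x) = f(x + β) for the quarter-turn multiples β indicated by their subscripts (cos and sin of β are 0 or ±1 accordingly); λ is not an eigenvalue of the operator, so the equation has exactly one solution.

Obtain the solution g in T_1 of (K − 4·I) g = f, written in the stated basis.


the result is g(x) = -2/3 + (7/9)cos x - (7/12)sin x

write g with unknown coordinates in the stated basis and equate coefficients in (K − 4·I) g = f
solving from the highest basis element down gives g = -2/3 + (7/9)cos x - (7/12)sin x
check: K g = (7/9)cos x - (7/12)sin x
so K g − 4·g = 8/3 - (7/3)cos x + (7/4)sin x = f ✓


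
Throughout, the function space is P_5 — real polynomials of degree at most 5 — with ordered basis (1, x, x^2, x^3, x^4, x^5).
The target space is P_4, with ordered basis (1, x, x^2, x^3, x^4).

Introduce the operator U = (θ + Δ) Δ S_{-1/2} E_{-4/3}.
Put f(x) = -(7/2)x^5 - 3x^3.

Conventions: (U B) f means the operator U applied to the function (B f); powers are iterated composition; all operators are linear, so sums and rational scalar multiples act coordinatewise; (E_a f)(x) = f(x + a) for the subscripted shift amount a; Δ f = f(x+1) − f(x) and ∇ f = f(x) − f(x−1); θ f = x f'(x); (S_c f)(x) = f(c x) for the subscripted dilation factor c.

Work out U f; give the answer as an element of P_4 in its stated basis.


E_{-4/3} f = -(7/2)x^5 + (70/3)x^4 - (587/9)x^3 + (2564/27)x^2 - (5776/81)x + 5312/243
S_{-1/2} E_{-4/3} f = (7/64)x^5 + (35/24)x^4 + (587/72)x^3 + (641/27)x^2 + (2888/81)x + 5312/243
Δ S_{-1/2} E_{-4/3} f = (35/64)x^4 + (665/96)x^3 + (3293/96)x^2 + (135337/1728)x + 358295/5184
θ Δ S_{-1/2} E_{-4/3} f = (35/16)x^4 + (665/32)x^3 + (3293/48)x^2 + (135337/1728)x
Δ Δ S_{-1/2} E_{-4/3} f = (35/16)x^3 + (385/16)x^2 + (8791/96)x + 103763/864
(θ + Δ) Δ S_{-1/2} E_{-4/3} f = (35/16)x^4 + (735/32)x^3 + (278/3)x^2 + (293575/1728)x + 103763/864

the image equals g(x) = (35/16)x^4 + (735/32)x^3 + (278/3)x^2 + (293575/1728)x + 103763/864


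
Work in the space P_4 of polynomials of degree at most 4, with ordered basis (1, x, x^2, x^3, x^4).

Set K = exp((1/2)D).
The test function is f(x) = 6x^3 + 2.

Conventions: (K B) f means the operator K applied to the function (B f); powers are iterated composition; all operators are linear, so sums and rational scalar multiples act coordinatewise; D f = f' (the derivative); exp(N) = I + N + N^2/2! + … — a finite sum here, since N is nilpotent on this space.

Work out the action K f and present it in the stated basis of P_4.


the image equals g(x) = 6x^3 + 9x^2 + (9/2)x + 11/4

order-1 term: 9x^2
order-2 term: (9/2)x
order-3 term: 3/4
the series for exp((1/2)D) f terminates at order 3
exp((1/2)D) f = 6x^3 + 9x^2 + (9/2)x + 11/4


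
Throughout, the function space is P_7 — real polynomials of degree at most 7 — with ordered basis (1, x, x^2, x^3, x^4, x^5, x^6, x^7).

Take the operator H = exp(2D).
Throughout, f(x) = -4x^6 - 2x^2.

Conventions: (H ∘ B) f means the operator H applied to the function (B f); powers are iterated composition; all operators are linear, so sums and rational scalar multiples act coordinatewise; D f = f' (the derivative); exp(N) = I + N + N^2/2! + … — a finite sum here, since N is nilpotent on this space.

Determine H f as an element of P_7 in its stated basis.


the image equals g(x) = -4x^6 - 48x^5 - 240x^4 - 640x^3 - 962x^2 - 776x - 264

order-1 term: -48x^5 - 8x
order-2 term: -240x^4 - 8
order-3 term: -640x^3
order-4 term: -960x^2
order-5 term: -768x
order-6 term: -256
the series for exp(2D) f terminates at order 6
exp(2D) f = -4x^6 - 48x^5 - 240x^4 - 640x^3 - 962x^2 - 776x - 264


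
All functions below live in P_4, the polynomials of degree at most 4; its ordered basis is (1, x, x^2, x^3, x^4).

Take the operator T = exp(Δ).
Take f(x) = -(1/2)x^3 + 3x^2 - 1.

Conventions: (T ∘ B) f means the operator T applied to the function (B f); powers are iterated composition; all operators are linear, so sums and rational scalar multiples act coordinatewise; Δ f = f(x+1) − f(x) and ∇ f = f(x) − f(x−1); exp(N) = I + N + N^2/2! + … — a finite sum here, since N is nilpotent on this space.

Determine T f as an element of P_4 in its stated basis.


order-1 term: -(3/2)x^2 + (9/2)x + 5/2
order-2 term: -(3/2)x + 3/2
order-3 term: -1/2
the series for exp(Δ) f terminates at order 3
exp(Δ) f = -(1/2)x^3 + (3/2)x^2 + 3x + 5/2

the image equals g(x) = -(1/2)x^3 + (3/2)x^2 + 3x + 5/2


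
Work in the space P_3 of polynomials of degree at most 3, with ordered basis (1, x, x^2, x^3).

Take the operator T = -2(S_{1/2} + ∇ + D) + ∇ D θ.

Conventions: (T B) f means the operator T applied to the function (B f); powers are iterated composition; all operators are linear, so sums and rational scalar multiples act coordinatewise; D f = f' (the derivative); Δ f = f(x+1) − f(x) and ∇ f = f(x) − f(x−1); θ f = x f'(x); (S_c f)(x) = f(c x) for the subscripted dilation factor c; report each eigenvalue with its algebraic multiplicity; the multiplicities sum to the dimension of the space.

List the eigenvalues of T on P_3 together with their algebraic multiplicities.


image of 1: -2
image of x: -x - 4
image of x^2: -(1/2)x^2 - 8x + 6
image of x^3: -(1/4)x^3 - 12x^2 + 24x - 11
the matrix is upper triangular; its diagonal is (-2, -1, -1/2, -1/4)
for a triangular matrix the eigenvalues are the diagonal entries, with algebraic multiplicity their repetition count

λ = -2 (multiplicity 1), λ = -1 (multiplicity 1), λ = -1/2 (multiplicity 1), λ = -1/4 (multiplicity 1)


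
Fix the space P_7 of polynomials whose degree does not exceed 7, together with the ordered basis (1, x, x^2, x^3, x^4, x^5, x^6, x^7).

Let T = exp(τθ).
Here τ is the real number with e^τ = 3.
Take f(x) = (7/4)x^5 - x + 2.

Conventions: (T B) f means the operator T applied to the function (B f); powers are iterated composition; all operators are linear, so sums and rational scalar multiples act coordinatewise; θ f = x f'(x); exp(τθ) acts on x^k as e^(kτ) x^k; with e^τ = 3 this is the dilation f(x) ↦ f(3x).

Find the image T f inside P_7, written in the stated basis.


exp(τθ) x^k = e^(kτ) x^k; with e^τ = 3 this sends x^k to 3^k x^k
x ↦ 3 x
x^5 ↦ 243 x^5
applying this coordinatewise to f: exp(τθ) f = (1701/4)x^5 - 3x + 2

the result is g(x) = (1701/4)x^5 - 3x + 2


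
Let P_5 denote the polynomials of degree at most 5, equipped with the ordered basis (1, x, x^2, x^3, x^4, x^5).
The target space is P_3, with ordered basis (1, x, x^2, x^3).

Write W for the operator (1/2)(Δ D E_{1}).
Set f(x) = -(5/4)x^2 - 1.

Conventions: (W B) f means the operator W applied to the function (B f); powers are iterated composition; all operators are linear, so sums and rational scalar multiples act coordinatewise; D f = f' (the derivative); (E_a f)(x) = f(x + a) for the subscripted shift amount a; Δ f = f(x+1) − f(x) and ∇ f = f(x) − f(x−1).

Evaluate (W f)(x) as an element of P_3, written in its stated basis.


E_{1} f = -(5/4)x^2 - (5/2)x - 9/4
D E_{1} f = -(5/2)x - 5/2
Δ D E_{1} f = -5/2
((1/2)(Δ D E_{1})) f = -5/4

the image equals g(x) = -5/4


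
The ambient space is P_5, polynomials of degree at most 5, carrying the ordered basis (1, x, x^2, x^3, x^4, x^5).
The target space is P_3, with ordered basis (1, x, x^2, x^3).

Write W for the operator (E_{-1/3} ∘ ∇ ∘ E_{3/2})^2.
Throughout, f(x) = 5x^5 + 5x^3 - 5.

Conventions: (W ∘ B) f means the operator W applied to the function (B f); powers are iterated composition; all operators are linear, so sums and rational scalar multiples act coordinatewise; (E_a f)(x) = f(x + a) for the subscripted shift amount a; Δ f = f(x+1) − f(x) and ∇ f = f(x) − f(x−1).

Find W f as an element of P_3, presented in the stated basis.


E_{3/2} f = 5x^5 + (75/2)x^4 + (235/2)x^3 + (765/4)x^2 + (2565/16)x + 1595/32
∇ E_{3/2} f = 25x^4 + 100x^3 + (355/2)x^2 + 155x + 865/16
E_{-1/3} ∇ E_{3/2} f = 25x^4 + (200/3)x^3 + (565/6)x^2 + (1790/27)x + 24265/1296
E_{3/2} (E_{-1/3} ∘ ∇ ∘ E_{3/2}) f = 25x^4 + (650/3)x^3 + (2195/3)x^2 + (30680/27)x + 55210/81
∇ E_{3/2} (E_{-1/3} ∘ ∇ ∘ E_{3/2}) f = 100x^3 + 500x^2 + (2740/3)x + 16100/27
E_{-1/3} ∇ E_{3/2} (E_{-1/3} ∘ ∇ ∘ E_{3/2}) f = 100x^3 + 400x^2 + (1840/3)x + 9280/27

g(x) = 100x^3 + 400x^2 + (1840/3)x + 9280/27


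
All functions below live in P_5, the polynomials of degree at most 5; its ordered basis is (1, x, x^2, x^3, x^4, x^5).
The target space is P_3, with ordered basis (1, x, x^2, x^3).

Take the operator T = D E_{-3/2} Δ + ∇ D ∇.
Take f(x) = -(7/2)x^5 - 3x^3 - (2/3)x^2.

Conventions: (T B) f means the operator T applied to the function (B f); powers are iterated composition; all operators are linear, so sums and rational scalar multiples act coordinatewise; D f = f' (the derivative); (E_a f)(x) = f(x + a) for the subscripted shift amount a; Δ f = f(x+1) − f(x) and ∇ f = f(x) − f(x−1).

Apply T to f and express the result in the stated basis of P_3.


Δ f = -(35/2)x^4 - 35x^3 - 44x^2 - (167/6)x - 43/6
E_{-3/2} Δ f = -(35/2)x^4 + 70x^3 - (491/4)x^2 + (625/6)x - 3349/96
D E_{-3/2} Δ f = -70x^3 + 210x^2 - (491/2)x + 625/6
∇ f = -(35/2)x^4 + 35x^3 - 44x^2 + (151/6)x - 35/6
D ∇ f = -70x^3 + 105x^2 - 88x + 151/6
∇ D ∇ f = -210x^2 + 420x - 263
(D E_{-3/2} Δ + ∇ D ∇) f = -70x^3 + (349/2)x - 953/6

the result is g(x) = -70x^3 + (349/2)x - 953/6


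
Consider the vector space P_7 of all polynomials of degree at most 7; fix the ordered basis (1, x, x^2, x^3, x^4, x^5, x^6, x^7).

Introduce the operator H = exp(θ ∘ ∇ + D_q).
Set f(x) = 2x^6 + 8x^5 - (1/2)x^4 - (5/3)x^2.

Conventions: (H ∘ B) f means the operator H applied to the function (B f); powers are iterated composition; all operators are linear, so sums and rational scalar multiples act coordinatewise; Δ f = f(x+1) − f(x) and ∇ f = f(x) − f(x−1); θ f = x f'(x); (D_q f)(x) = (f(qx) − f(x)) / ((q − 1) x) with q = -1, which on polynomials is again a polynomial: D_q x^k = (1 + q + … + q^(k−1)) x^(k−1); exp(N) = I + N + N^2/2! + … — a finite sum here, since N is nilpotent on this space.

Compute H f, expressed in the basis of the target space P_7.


order-1 term: 60x^5 + 48x^4 - 126x^3 + 106x^2 - (100/3)x
order-2 term: 630x^4 - 612x^3 - 129x^2 + 241x - 50/3
order-3 term: 2520x^3 - 3948x^2 + 1366x + 241/3
order-4 term: 4410x^2 - 3864x + 683/2
order-5 term: 1764x - 3864/5
order-6 term: 294
the series for exp(θ ∘ ∇ + D_q) f terminates at order 6
exp(θ ∘ ∇ + D_q) f = 2x^6 + 68x^5 + (1355/2)x^4 + 1782x^3 + (1312/3)x^2 - (1579/3)x - 2209/30

the result is g(x) = 2x^6 + 68x^5 + (1355/2)x^4 + 1782x^3 + (1312/3)x^2 - (1579/3)x - 2209/30


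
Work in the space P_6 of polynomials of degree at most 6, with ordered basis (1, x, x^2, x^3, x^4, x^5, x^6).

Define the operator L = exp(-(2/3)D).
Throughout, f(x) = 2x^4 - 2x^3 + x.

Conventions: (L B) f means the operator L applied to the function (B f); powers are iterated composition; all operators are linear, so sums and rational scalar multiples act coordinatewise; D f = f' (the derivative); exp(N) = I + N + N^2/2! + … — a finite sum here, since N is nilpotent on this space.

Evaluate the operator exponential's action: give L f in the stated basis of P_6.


g(x) = 2x^4 - (22/3)x^3 + (28/3)x^2 - (109/27)x + 26/81

order-1 term: -(16/3)x^3 + 4x^2 - 2/3
order-2 term: (16/3)x^2 - (8/3)x
order-3 term: -(64/27)x + 16/27
order-4 term: 32/81
the series for exp(-(2/3)D) f terminates at order 4
exp(-(2/3)D) f = 2x^4 - (22/3)x^3 + (28/3)x^2 - (109/27)x + 26/81


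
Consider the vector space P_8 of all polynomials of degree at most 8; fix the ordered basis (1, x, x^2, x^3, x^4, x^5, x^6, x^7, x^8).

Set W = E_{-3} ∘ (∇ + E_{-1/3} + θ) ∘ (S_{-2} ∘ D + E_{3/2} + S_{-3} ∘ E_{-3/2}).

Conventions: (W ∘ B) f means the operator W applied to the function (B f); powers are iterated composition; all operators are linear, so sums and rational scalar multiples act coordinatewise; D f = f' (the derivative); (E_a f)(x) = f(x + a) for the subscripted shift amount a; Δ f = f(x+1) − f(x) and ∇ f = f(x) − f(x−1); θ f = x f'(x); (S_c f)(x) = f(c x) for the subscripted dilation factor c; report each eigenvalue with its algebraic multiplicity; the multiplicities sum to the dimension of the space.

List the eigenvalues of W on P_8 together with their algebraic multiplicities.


image of 1: 2
image of x: -4x + 35/3
image of x^2: 30x^2 - (452/3)x + 3293/18
image of x^3: -104x^3 + 812x^2 - (6161/3)x + 44504/27
image of x^4: 410x^4 - (12472/3)x^3 + (46547/3)x^2 - (671890/27)x + 9089849/648
image of x^5: -1452x^5 + (55120/3)x^4 - (822380/9)x^3 + (5959520/27)x^2 - (82026085/324)x + 25428884/243
image of x^6: 5110x^6 - 77036x^5 + (2858845/6)x^4 - (41381930/27)x^3 + (573528115/216)x^2 - (731577047/324)x + 15367552277/23328
image of x^7: -17488x^7 + (920024/3)x^6 - (6814493/3)x^5 + (246630160/27)x^4 - (3435933515/162)x^3 + (4462926433/162)x^2 - (199336084367/11664)x + 24041366657/8748
image of x^8: 59058x^8 - (3541616/3)x^7 + (91665490/9)x^6 - (1327356380/27)x^5 + (46419673615/324)x^4 - (61088930189/243)x^3 + (1419774897149/5832)x^2 - (828298584917/8748)x - 7186122355087/839808
the matrix is upper triangular; its diagonal is (2, -4, 30, -104, 410, -1452, 5110, -17488, 59058)
for a triangular matrix the eigenvalues are the diagonal entries, with algebraic multiplicity their repetition count

λ = -17488 (multiplicity 1), λ = -1452 (multiplicity 1), λ = -104 (multiplicity 1), λ = -4 (multiplicity 1), λ = 2 (multiplicity 1), λ = 30 (multiplicity 1), λ = 410 (multiplicity 1), λ = 5110 (multiplicity 1), λ = 59058 (multiplicity 1)


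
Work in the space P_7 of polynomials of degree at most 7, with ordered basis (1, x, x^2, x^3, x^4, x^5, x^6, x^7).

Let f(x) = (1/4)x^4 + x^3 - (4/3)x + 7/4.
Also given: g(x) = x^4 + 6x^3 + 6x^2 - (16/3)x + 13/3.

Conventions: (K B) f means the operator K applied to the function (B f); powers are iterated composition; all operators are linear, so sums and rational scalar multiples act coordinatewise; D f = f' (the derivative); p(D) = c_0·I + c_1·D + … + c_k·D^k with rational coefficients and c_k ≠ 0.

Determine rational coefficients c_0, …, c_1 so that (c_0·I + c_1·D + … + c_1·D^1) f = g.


p(D) = 4·I + 2·D, i.e. c_0 = 4, c_1 = 2

D^0 f = (1/4)x^4 + x^3 - (4/3)x + 7/4
D^1 f = x^3 + 3x^2 - 4/3
matching coefficients of g against c_0 f + c_1 Df + … from the top degree down determines the c_i
solution: c_0 = 4, c_1 = 2


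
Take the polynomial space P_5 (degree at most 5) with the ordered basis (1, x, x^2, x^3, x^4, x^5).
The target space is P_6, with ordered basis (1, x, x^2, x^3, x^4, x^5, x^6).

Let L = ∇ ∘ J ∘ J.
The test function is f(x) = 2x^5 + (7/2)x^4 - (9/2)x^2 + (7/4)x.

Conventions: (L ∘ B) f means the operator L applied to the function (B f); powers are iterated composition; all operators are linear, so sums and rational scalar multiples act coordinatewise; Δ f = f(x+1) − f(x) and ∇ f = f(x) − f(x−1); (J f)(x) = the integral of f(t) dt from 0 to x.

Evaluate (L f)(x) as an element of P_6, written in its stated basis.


J f = (1/3)x^6 + (7/10)x^5 - (3/2)x^3 + (7/8)x^2
J J f = (1/21)x^7 + (7/60)x^6 - (3/8)x^4 + (7/24)x^3
∇ J J f = (1/3)x^6 - (3/10)x^5 - (1/12)x^4 - (5/6)x^3 + (19/8)x^2 - (241/120)x + 251/420

the result is g(x) = (1/3)x^6 - (3/10)x^5 - (1/12)x^4 - (5/6)x^3 + (19/8)x^2 - (241/120)x + 251/420


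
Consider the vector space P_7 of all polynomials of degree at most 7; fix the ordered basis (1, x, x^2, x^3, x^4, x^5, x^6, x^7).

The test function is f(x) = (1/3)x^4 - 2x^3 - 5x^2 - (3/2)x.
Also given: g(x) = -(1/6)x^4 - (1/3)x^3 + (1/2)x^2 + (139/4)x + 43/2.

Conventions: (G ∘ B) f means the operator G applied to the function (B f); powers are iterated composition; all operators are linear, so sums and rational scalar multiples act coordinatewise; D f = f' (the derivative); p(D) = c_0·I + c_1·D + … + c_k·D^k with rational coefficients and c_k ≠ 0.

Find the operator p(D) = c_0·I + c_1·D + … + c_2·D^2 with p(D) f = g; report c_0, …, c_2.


D^0 f = (1/3)x^4 - 2x^3 - 5x^2 - (3/2)x
D^1 f = (4/3)x^3 - 6x^2 - 10x - 3/2
D^2 f = 4x^2 - 12x - 10
matching coefficients of g against c_0 f + c_1 Df + … from the top degree down determines the c_i
solution: c_0 = -1/2, c_1 = -1, c_2 = -2

p(D) = -(1/2)·I − D − 2·D^2, i.e. c_0 = -1/2, c_1 = -1, c_2 = -2


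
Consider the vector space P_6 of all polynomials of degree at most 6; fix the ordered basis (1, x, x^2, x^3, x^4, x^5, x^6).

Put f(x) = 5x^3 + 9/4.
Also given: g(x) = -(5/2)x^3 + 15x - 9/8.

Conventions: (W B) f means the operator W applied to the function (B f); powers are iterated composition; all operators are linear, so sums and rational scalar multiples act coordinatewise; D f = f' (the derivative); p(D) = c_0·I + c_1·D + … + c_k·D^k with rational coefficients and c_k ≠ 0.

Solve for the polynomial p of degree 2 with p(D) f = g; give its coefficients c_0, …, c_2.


D^0 f = 5x^3 + 9/4
D^1 f = 15x^2
D^2 f = 30x
matching coefficients of g against c_0 f + c_1 Df + … from the top degree down determines the c_i
solution: c_0 = -1/2, c_1 = 0, c_2 = 1/2

p(D) = -(1/2)·I + (1/2)·D^2, i.e. c_0 = -1/2, c_1 = 0, c_2 = 1/2


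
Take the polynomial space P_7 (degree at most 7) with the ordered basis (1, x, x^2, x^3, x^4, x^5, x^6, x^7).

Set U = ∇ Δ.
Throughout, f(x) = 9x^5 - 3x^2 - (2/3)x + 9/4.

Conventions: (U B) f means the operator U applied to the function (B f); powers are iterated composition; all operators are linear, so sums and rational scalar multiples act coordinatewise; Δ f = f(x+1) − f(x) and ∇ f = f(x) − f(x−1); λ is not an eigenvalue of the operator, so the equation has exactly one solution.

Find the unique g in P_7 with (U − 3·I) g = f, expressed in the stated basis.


the result is g(x) = -3x^5 - 20x^3 + x^2 - (448/9)x - 1/12

write g with unknown coordinates in the stated basis and equate coefficients in (U − 3·I) g = f
solving from the highest basis element down gives g = -3x^5 - 20x^3 + x^2 - (448/9)x - 1/12
check: U g = -60x^3 - 150x + 2
so U g − 3·g = 9x^5 - 3x^2 - (2/3)x + 9/4 = f ✓


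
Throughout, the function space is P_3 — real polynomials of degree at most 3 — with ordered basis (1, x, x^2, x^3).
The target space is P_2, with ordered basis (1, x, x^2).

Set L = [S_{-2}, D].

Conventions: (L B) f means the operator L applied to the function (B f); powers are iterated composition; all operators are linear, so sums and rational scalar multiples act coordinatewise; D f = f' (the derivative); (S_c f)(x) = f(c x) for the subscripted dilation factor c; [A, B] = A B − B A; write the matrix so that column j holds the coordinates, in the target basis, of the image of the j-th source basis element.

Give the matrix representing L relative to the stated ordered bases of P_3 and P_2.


image of 1: 0
image of x: 3
image of x^2: -12x
image of x^3: 36x^2
each image's coordinates form column j of the matrix

the matrix is [[0, 3, 0, 0]; [0, 0, -12, 0]; [0, 0, 0, 36]] (rows listed top to bottom)


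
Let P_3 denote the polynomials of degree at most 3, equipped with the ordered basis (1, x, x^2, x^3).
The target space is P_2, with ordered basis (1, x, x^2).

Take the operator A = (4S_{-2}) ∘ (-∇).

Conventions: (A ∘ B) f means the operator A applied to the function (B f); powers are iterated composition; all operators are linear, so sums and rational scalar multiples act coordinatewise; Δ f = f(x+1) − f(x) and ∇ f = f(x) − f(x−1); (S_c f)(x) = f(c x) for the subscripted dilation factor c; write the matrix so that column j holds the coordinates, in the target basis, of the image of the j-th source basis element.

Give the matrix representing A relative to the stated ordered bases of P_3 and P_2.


image of 1: 0
image of x: -4
image of x^2: 16x + 4
image of x^3: -48x^2 - 24x - 4
each image's coordinates form column j of the matrix

the matrix is [[0, -4, 4, -4]; [0, 0, 16, -24]; [0, 0, 0, -48]] (rows listed top to bottom)
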